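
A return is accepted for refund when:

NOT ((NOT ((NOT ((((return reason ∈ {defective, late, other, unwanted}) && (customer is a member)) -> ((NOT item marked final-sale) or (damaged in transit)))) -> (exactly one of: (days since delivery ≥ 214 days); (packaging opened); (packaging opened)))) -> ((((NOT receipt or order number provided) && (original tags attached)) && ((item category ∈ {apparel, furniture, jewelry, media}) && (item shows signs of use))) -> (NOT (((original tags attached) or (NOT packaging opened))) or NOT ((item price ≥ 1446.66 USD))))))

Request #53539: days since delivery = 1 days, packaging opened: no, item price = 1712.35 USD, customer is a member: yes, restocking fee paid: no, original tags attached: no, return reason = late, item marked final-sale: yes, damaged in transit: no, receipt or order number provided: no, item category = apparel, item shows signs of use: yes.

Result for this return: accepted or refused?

Atomic conditions:
  return reason ∈ {defective, late, other, unwanted}: late is in the set → true
  customer is a member: yes → true
  NOT item marked final-sale: yes → false
  damaged in transit: no → false
  days since delivery ≥ 214 days: 1 ≥ 214 is false
  packaging opened: no → false
  NOT receipt or order number provided: no → true
  original tags attached: no → false
  item category ∈ {apparel, furniture, jewelry, media}: apparel is in the set → true
  item shows signs of use: yes → true
  NOT packaging opened: no → true
  item price ≥ 1446.66 USD: 1712.35 ≥ 1446.66 is true
Combine:
[1.1.1.1.1.1] true AND true = true
[1.1.1.1.1.2] false OR false = false
[1.1.1.1.1] true → false = false
[1.1.1.1] NOT false = true
[1.1.1.2] exactly-one(false, false, false) = false
[1.1.1] true → false = false
[1.1] NOT false = true
[1.2.1.1] true AND false = false
[1.2.1.2] true AND true = true
[1.2.1] false AND true = false
[1.2.2.1.1] false OR true = true
[1.2.2.1] NOT true = false
[1.2.2.2] NOT true = false
[1.2.2] false OR false = false
[1.2] false → false (antecedent false ⇒ implication holds) = true
[1] true → true = true
[root] NOT true = false
Overall: false → refused

Refused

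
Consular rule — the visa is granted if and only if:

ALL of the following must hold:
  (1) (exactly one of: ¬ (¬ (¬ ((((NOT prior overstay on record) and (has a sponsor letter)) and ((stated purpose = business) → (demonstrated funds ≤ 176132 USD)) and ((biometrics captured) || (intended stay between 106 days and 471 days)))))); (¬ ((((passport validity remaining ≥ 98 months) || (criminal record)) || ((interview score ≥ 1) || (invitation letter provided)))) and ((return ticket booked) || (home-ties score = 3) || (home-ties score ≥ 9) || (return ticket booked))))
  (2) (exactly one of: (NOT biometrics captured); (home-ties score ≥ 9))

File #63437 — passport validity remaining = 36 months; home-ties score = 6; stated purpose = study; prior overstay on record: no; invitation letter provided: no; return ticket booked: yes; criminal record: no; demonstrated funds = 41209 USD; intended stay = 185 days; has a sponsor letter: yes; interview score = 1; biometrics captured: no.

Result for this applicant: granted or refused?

Refused

Atomic conditions:
  NOT prior overstay on record: no → true
  has a sponsor letter: yes → true
  stated purpose = business: study == business is false
  demonstrated funds ≤ 176132 USD: 41209 ≤ 176132 is true
  biometrics captured: no → false
  intended stay between 106 days and 471 days: 185 in [106, 471] is true
  passport validity remaining ≥ 98 months: 36 ≥ 98 is false
  criminal record: no → false
  interview score ≥ 1: 1 ≥ 1 is true
  invitation letter provided: no → false
  return ticket booked: yes → true
  home-ties score = 3: 6 == 3 is false
  home-ties score ≥ 9: 6 ≥ 9 is false
  NOT biometrics captured: no → true
Combine:
[1.1.1.1.1.1] true AND true = true
[1.1.1.1.1.2] false → true (antecedent false ⇒ implication holds) = true
[1.1.1.1.1.3] false OR true = true
[1.1.1.1.1] true AND true AND true = true
[1.1.1.1] NOT true = false
[1.1.1] NOT false = true
[1.1] NOT true = false
[1.2.1.1.1] false OR false = false
[1.2.1.1.2] true OR false = true
[1.2.1.1] false OR true = true
[1.2.1] NOT true = false
[1.2.2] true OR false OR false OR true = true
[1.2] false AND true = false
[1] exactly-one(false, false) = false
[2] exactly-one(true, false) = true
[root] false AND true = false
Overall: false → refused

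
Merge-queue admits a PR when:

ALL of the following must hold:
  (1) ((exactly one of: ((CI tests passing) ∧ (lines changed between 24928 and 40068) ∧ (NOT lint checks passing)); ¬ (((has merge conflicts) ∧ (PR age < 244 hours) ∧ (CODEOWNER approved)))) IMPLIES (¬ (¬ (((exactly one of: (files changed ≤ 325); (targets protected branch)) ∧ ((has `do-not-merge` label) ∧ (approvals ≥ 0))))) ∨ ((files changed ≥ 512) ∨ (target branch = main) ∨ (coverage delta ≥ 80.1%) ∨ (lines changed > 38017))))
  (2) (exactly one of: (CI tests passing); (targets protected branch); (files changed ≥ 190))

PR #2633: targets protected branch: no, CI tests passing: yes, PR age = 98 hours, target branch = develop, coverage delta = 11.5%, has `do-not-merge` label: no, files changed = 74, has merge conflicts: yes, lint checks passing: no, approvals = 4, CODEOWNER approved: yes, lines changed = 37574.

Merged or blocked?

Blocked

Atomic conditions:
  CI tests passing: yes → true
  lines changed between 24928 and 40068: 37574 in [24928, 40068] is true
  NOT lint checks passing: no → true
  has merge conflicts: yes → true
  PR age < 244 hours: 98 < 244 is true
  CODEOWNER approved: yes → true
  files changed ≤ 325: 74 ≤ 325 is true
  targets protected branch: no → false
  has `do-not-merge` label: no → false
  approvals ≥ 0: 4 ≥ 0 is true
  files changed ≥ 512: 74 ≥ 512 is false
  target branch = main: develop == main is false
  coverage delta ≥ 80.1%: 11.5 ≥ 80.1 is false
  lines changed > 38017: 37574 > 38017 is false
  files changed ≥ 190: 74 ≥ 190 is false
Combine:
[1.1.1] true AND true AND true = true
[1.1.2.1] true AND true AND true = true
[1.1.2] NOT true = false
[1.1] exactly-one(true, false) = true
[1.2.1.1.1.1] exactly-one(true, false) = true
[1.2.1.1.1.2] false AND true = false
[1.2.1.1.1] true AND false = false
[1.2.1.1] NOT false = true
[1.2.1] NOT true = false
[1.2.2] false OR false OR false OR false = false
[1.2] false OR false = false
[1] true → false = false
[2] exactly-one(true, false, false) = true
[root] false AND true = false
Overall: false → blocked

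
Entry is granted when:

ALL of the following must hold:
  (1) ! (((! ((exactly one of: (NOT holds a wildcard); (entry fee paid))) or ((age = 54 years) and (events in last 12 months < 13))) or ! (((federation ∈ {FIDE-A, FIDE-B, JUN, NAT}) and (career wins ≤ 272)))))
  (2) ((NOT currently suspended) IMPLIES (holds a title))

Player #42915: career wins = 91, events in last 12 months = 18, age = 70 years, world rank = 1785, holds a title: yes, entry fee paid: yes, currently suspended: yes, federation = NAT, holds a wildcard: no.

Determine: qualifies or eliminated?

Atomic conditions:
  NOT holds a wildcard: no → true
  entry fee paid: yes → true
  age = 54 years: 70 == 54 is false
  events in last 12 months < 13: 18 < 13 is false
  federation ∈ {FIDE-A, FIDE-B, JUN, NAT}: NAT is in the set → true
  career wins ≤ 272: 91 ≤ 272 is true
  NOT currently suspended: yes → false
  holds a title: yes → true
Combine:
[1.1.1.1.1] exactly-one(true, true) = false
[1.1.1.1] NOT false = true
[1.1.1.2] false AND false = false
[1.1.1] true OR false = true
[1.1.2.1] true AND true = true
[1.1.2] NOT true = false
[1.1] true OR false = true
[1] NOT true = false
[2] false → true (antecedent false ⇒ implication holds) = true
[root] false AND true = false
Overall: false → eliminated

Eliminated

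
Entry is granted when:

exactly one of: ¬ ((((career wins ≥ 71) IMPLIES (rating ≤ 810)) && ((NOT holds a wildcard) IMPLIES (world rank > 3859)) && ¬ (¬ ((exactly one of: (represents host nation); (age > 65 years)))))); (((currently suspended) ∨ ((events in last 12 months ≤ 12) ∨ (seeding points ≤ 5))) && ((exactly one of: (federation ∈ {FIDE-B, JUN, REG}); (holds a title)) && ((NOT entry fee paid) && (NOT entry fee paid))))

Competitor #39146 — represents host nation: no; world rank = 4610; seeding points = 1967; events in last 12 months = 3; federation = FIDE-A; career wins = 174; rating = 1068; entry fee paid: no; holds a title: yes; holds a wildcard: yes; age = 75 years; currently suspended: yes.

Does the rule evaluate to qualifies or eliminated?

Eliminated

Atomic conditions:
  career wins ≥ 71: 174 ≥ 71 is true
  rating ≤ 810: 1068 ≤ 810 is false
  NOT holds a wildcard: yes → false
  world rank > 3859: 4610 > 3859 is true
  represents host nation: no → false
  age > 65 years: 75 > 65 is true
  currently suspended: yes → true
  events in last 12 months ≤ 12: 3 ≤ 12 is true
  seeding points ≤ 5: 1967 ≤ 5 is false
  federation ∈ {FIDE-B, JUN, REG}: FIDE-A is not in the set → false
  holds a title: yes → true
  NOT entry fee paid: no → true
Combine:
[1.1.1] true → false = false
[1.1.2] false → true (antecedent false ⇒ implication holds) = true
[1.1.3.1.1] exactly-one(false, true) = true
[1.1.3.1] NOT true = false
[1.1.3] NOT false = true
[1.1] false AND true AND true = false
[1] NOT false = true
[2.1.2] true OR false = true
[2.1] true OR true = true
[2.2.1] exactly-one(false, true) = true
[2.2.2] true AND true = true
[2.2] true AND true = true
[2] true AND true = true
[root] exactly-one(true, true) = false
Overall: false → eliminated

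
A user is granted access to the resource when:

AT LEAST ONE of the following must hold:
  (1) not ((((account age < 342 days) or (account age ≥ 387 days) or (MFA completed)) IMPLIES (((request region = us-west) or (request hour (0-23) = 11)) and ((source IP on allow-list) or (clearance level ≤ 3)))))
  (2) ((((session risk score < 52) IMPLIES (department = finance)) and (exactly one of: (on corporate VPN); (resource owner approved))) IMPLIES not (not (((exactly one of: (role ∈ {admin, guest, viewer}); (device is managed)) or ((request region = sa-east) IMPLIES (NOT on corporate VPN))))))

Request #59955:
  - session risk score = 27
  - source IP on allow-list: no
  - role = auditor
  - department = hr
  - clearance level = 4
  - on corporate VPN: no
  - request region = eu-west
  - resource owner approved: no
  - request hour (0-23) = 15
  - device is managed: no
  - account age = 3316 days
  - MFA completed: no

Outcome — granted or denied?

Granted

Atomic conditions:
  account age < 342 days: 3316 < 342 is false
  account age ≥ 387 days: 3316 ≥ 387 is true
  MFA completed: no → false
  request region = us-west: eu-west == us-west is false
  request hour (0-23) = 11: 15 == 11 is false
  source IP on allow-list: no → false
  clearance level ≤ 3: 4 ≤ 3 is false
  session risk score < 52: 27 < 52 is true
  department = finance: hr == finance is false
  on corporate VPN: no → false
  resource owner approved: no → false
  role ∈ {admin, guest, viewer}: auditor is not in the set → false
  device is managed: no → false
  request region = sa-east: eu-west == sa-east is false
  NOT on corporate VPN: no → true
Combine:
[1.1.1] false OR true OR false = true
[1.1.2.1] false OR false = false
[1.1.2.2] false OR false = false
[1.1.2] false AND false = false
[1.1] true → false = false
[1] NOT false = true
[2.1.1] true → false = false
[2.1.2] exactly-one(false, false) = false
[2.1] false AND false = false
[2.2.1.1.1] exactly-one(false, false) = false
[2.2.1.1.2] false → true (antecedent false ⇒ implication holds) = true
[2.2.1.1] false OR true = true
[2.2.1] NOT true = false
[2.2] NOT false = true
[2] false → true (antecedent false ⇒ implication holds) = true
[root] true OR true = true
Overall: true → granted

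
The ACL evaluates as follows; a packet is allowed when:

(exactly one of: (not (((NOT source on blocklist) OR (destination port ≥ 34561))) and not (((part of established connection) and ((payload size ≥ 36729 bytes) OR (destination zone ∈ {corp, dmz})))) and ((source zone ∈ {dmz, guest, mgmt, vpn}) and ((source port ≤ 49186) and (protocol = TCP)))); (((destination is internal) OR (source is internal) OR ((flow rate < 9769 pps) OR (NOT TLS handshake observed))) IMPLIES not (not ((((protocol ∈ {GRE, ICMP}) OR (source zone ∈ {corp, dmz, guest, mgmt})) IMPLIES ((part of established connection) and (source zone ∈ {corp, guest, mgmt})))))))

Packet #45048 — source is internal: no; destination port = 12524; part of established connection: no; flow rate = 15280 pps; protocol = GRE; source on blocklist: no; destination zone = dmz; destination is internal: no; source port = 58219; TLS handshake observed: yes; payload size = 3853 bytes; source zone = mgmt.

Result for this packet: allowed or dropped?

Allowed

Atomic conditions:
  NOT source on blocklist: no → true
  destination port ≥ 34561: 12524 ≥ 34561 is false
  part of established connection: no → false
  payload size ≥ 36729 bytes: 3853 ≥ 36729 is false
  destination zone ∈ {corp, dmz}: dmz is in the set → true
  source zone ∈ {dmz, guest, mgmt, vpn}: mgmt is in the set → true
  source port ≤ 49186: 58219 ≤ 49186 is false
  protocol = TCP: GRE == TCP is false
  destination is internal: no → false
  source is internal: no → false
  flow rate < 9769 pps: 15280 < 9769 is false
  NOT TLS handshake observed: yes → false
  protocol ∈ {GRE, ICMP}: GRE is in the set → true
  source zone ∈ {corp, dmz, guest, mgmt}: mgmt is in the set → true
  source zone ∈ {corp, guest, mgmt}: mgmt is in the set → true
Combine:
[1.1.1] true OR false = true
[1.1] NOT true = false
[1.2.1.2] false OR true = true
[1.2.1] false AND true = false
[1.2] NOT false = true
[1.3.2] false AND false = false
[1.3] true AND false = false
[1] false AND true AND false = false
[2.1.3] false OR false = false
[2.1] false OR false OR false = false
[2.2.1.1.1] true OR true = true
[2.2.1.1.2] false AND true = false
[2.2.1.1] true → false = false
[2.2.1] NOT false = true
[2.2] NOT true = false
[2] false → false (antecedent false ⇒ implication holds) = true
[root] exactly-one(false, true) = true
Overall: true → allowed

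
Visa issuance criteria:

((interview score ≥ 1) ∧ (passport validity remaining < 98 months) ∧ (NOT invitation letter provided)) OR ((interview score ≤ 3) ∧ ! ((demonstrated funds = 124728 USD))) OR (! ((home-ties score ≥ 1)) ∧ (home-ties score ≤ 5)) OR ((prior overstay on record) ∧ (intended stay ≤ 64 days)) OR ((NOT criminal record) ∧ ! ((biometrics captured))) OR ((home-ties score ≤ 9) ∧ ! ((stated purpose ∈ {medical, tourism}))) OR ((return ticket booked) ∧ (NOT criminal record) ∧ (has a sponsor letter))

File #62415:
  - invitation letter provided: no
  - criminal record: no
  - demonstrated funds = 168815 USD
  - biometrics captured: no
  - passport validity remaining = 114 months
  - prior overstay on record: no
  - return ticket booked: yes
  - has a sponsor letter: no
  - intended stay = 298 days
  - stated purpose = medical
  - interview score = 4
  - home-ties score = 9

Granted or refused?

Granted

Atomic conditions:
  interview score ≥ 1: 4 ≥ 1 is true
  passport validity remaining < 98 months: 114 < 98 is false
  NOT invitation letter provided: no → true
  interview score ≤ 3: 4 ≤ 3 is false
  demonstrated funds = 124728 USD: 168815 == 124728 is false
  home-ties score ≥ 1: 9 ≥ 1 is true
  home-ties score ≤ 5: 9 ≤ 5 is false
  prior overstay on record: no → false
  intended stay ≤ 64 days: 298 ≤ 64 is false
  NOT criminal record: no → true
  biometrics captured: no → false
  home-ties score ≤ 9: 9 ≤ 9 is true
  stated purpose ∈ {medical, tourism}: medical is in the set → true
  return ticket booked: yes → true
  has a sponsor letter: no → false
Combine:
[1] true AND false AND true = false
[2.2] NOT false = true
[2] false AND true = false
[3.1] NOT true = false
[3] false AND false = false
[4] false AND false = false
[5.2] NOT false = true
[5] true AND true = true
[6.2] NOT true = false
[6] true AND false = false
[7] true AND true AND false = false
[root] false OR false OR false OR false OR true OR false OR false = true
Overall: true → granted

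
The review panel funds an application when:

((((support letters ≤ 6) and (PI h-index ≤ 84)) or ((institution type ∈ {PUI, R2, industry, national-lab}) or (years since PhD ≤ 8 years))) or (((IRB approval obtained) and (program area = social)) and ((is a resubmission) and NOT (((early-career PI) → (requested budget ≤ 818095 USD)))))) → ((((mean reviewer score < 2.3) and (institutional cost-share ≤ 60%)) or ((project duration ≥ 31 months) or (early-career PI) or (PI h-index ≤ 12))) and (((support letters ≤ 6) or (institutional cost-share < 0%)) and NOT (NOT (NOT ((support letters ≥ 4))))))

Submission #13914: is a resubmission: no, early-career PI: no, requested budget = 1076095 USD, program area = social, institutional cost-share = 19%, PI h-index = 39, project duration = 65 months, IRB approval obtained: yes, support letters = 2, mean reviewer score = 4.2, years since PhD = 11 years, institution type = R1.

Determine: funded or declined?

Atomic conditions:
  support letters ≤ 6: 2 ≤ 6 is true
  PI h-index ≤ 84: 39 ≤ 84 is true
  institution type ∈ {PUI, R2, industry, national-lab}: R1 is not in the set → false
  years since PhD ≤ 8 years: 11 ≤ 8 is false
  IRB approval obtained: yes → true
  program area = social: social == social is true
  is a resubmission: no → false
  early-career PI: no → false
  requested budget ≤ 818095 USD: 1076095 ≤ 818095 is false
  mean reviewer score < 2.3: 4.2 < 2.3 is false
  institutional cost-share ≤ 60%: 19 ≤ 60 is true
  project duration ≥ 31 months: 65 ≥ 31 is true
  PI h-index ≤ 12: 39 ≤ 12 is false
  institutional cost-share < 0%: 19 < 0 is false
  support letters ≥ 4: 2 ≥ 4 is false
Combine:
[1.1.1] true AND true = true
[1.1.2] false OR false = false
[1.1] true OR false = true
[1.2.1] true AND true = true
[1.2.2.2.1] false → false (antecedent false ⇒ implication holds) = true
[1.2.2.2] NOT true = false
[1.2.2] false AND false = false
[1.2] true AND false = false
[1] true OR false = true
[2.1.1] false AND true = false
[2.1.2] true OR false OR false = true
[2.1] false OR true = true
[2.2.1] true OR false = true
[2.2.2.1.1] NOT false = true
[2.2.2.1] NOT true = false
[2.2.2] NOT false = true
[2.2] true AND true = true
[2] true AND true = true
[root] true → true = true
Overall: true → funded

Funded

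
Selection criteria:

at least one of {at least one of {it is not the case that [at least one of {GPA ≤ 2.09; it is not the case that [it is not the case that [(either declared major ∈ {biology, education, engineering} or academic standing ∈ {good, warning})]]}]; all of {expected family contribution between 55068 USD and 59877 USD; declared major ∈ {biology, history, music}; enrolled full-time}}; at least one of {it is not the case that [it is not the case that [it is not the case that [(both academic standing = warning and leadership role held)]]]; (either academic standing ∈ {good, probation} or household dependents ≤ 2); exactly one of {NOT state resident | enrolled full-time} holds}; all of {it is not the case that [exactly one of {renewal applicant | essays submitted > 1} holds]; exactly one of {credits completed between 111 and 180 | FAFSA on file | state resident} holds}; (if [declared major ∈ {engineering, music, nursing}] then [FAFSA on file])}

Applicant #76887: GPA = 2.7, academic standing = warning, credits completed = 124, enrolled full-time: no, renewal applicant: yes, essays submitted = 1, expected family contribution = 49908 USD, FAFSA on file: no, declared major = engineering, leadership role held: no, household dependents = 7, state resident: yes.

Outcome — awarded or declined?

Atomic conditions:
  GPA ≤ 2.09: 2.7 ≤ 2.09 is false
  declared major ∈ {biology, education, engineering}: engineering is in the set → true
  academic standing ∈ {good, warning}: warning is in the set → true
  expected family contribution between 55068 USD and 59877 USD: 49908 in [55068, 59877] is false
  declared major ∈ {biology, history, music}: engineering is not in the set → false
  enrolled full-time: no → false
  academic standing = warning: warning == warning is true
  leadership role held: no → false
  academic standing ∈ {good, probation}: warning is not in the set → false
  household dependents ≤ 2: 7 ≤ 2 is false
  NOT state resident: yes → false
  renewal applicant: yes → true
  essays submitted > 1: 1 > 1 is false
  credits completed between 111 and 180: 124 in [111, 180] is true
  FAFSA on file: no → false
  state resident: yes → true
  declared major ∈ {engineering, music, nursing}: engineering is in the set → true
Combine:
[1.1.1.2.1.1] true OR true = true
[1.1.1.2.1] NOT true = false
[1.1.1.2] NOT false = true
[1.1.1] false OR true = true
[1.1] NOT true = false
[1.2] false AND false AND false = false
[1] false OR false = false
[2.1.1.1.1] true AND false = false
[2.1.1.1] NOT false = true
[2.1.1] NOT true = false
[2.1] NOT false = true
[2.2] false OR false = false
[2.3] exactly-one(false, false) = false
[2] true OR false OR false = true
[3.1.1] exactly-one(true, false) = true
[3.1] NOT true = false
[3.2] exactly-one(true, false, true) = false
[3] false AND false = false
[4] true → false = false
[root] false OR true OR false OR false = true
Overall: true → awarded

Awarded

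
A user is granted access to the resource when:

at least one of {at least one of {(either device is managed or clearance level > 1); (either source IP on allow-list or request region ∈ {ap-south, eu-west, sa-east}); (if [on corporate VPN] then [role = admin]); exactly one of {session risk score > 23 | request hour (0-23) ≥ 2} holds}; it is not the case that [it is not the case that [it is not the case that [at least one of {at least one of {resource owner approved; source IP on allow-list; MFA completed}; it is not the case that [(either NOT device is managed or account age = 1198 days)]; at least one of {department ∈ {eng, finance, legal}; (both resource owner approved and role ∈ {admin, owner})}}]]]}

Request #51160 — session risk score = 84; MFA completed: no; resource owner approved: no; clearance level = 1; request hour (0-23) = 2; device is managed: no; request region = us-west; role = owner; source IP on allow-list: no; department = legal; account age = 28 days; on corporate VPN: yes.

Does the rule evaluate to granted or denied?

Denied

Atomic conditions:
  device is managed: no → false
  clearance level > 1: 1 > 1 is false
  source IP on allow-list: no → false
  request region ∈ {ap-south, eu-west, sa-east}: us-west is not in the set → false
  on corporate VPN: yes → true
  role = admin: owner == admin is false
  session risk score > 23: 84 > 23 is true
  request hour (0-23) ≥ 2: 2 ≥ 2 is true
  resource owner approved: no → false
  MFA completed: no → false
  NOT device is managed: no → true
  account age = 1198 days: 28 == 1198 is false
  department ∈ {eng, finance, legal}: legal is in the set → true
  role ∈ {admin, owner}: owner is in the set → true
Combine:
[1.1] false OR false = false
[1.2] false OR false = false
[1.3] true → false = false
[1.4] exactly-one(true, true) = false
[1] false OR false OR false OR false = false
[2.1.1.1.1] false OR false OR false = false
[2.1.1.1.2.1] true OR false = true
[2.1.1.1.2] NOT true = false
[2.1.1.1.3.2] false AND true = false
[2.1.1.1.3] true OR false = true
[2.1.1.1] false OR false OR true = true
[2.1.1] NOT true = false
[2.1] NOT false = true
[2] NOT true = false
[root] false OR false = false
Overall: false → denied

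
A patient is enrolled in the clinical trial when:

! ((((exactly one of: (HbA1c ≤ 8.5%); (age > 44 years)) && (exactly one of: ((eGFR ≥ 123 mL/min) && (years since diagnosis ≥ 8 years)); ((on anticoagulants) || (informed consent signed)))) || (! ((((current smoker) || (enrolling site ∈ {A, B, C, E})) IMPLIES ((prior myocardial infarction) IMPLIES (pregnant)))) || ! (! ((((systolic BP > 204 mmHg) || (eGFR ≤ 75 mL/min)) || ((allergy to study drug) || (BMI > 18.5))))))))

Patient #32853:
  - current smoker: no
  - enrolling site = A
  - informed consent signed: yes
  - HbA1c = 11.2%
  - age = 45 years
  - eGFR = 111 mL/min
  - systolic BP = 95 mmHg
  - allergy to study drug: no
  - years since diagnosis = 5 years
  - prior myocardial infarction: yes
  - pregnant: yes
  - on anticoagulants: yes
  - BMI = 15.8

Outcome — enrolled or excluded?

Excluded

Atomic conditions:
  HbA1c ≤ 8.5%: 11.2 ≤ 8.5 is false
  age > 44 years: 45 > 44 is true
  eGFR ≥ 123 mL/min: 111 ≥ 123 is false
  years since diagnosis ≥ 8 years: 5 ≥ 8 is false
  on anticoagulants: yes → true
  informed consent signed: yes → true
  current smoker: no → false
  enrolling site ∈ {A, B, C, E}: A is in the set → true
  prior myocardial infarction: yes → true
  pregnant: yes → true
  systolic BP > 204 mmHg: 95 > 204 is false
  eGFR ≤ 75 mL/min: 111 ≤ 75 is false
  allergy to study drug: no → false
  BMI > 18.5: 15.8 > 18.5 is false
Combine:
[1.1.1] exactly-one(false, true) = true
[1.1.2.1] false AND false = false
[1.1.2.2] true OR true = true
[1.1.2] exactly-one(false, true) = true
[1.1] true AND true = true
[1.2.1.1.1] false OR true = true
[1.2.1.1.2] true → true = true
[1.2.1.1] true → true = true
[1.2.1] NOT true = false
[1.2.2.1.1.1] false OR false = false
[1.2.2.1.1.2] false OR false = false
[1.2.2.1.1] false OR false = false
[1.2.2.1] NOT false = true
[1.2.2] NOT true = false
[1.2] false OR false = false
[1] true OR false = true
[root] NOT true = false
Overall: false → excluded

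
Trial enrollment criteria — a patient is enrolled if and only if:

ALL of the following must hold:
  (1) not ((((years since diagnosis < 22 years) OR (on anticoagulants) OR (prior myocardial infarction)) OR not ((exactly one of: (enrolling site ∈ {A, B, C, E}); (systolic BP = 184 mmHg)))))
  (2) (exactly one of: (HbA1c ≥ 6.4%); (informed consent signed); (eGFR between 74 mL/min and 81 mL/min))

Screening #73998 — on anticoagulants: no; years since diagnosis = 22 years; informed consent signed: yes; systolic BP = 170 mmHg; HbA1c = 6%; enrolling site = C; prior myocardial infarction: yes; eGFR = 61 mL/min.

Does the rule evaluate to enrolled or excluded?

Excluded

Atomic conditions:
  years since diagnosis < 22 years: 22 < 22 is false
  on anticoagulants: no → false
  prior myocardial infarction: yes → true
  enrolling site ∈ {A, B, C, E}: C is in the set → true
  systolic BP = 184 mmHg: 170 == 184 is false
  HbA1c ≥ 6.4%: 6 ≥ 6.4 is false
  informed consent signed: yes → true
  eGFR between 74 mL/min and 81 mL/min: 61 in [74, 81] is false
Combine:
[1.1.1] false OR false OR true = true
[1.1.2.1] exactly-one(true, false) = true
[1.1.2] NOT true = false
[1.1] true OR false = true
[1] NOT true = false
[2] exactly-one(false, true, false) = true
[root] false AND true = false
Overall: false → excluded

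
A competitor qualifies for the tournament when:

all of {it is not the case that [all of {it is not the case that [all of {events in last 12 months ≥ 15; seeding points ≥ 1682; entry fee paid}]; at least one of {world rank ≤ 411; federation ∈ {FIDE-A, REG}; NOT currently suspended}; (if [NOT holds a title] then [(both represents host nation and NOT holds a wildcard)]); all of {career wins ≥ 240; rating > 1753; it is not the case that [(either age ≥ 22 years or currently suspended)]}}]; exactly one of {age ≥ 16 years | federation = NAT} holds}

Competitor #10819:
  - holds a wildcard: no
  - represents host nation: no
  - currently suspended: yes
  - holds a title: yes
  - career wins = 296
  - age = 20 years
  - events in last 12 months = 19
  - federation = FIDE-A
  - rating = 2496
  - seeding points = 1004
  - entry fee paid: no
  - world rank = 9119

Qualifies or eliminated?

Qualifies

Atomic conditions:
  events in last 12 months ≥ 15: 19 ≥ 15 is true
  seeding points ≥ 1682: 1004 ≥ 1682 is false
  entry fee paid: no → false
  world rank ≤ 411: 9119 ≤ 411 is false
  federation ∈ {FIDE-A, REG}: FIDE-A is in the set → true
  NOT currently suspended: yes → false
  NOT holds a title: yes → false
  represents host nation: no → false
  NOT holds a wildcard: no → true
  career wins ≥ 240: 296 ≥ 240 is true
  rating > 1753: 2496 > 1753 is true
  age ≥ 22 years: 20 ≥ 22 is false
  currently suspended: yes → true
  age ≥ 16 years: 20 ≥ 16 is true
  federation = NAT: FIDE-A == NAT is false
Combine:
[1.1.1.1] true AND false AND false = false
[1.1.1] NOT false = true
[1.1.2] false OR true OR false = true
[1.1.3.2] false AND true = false
[1.1.3] false → false (antecedent false ⇒ implication holds) = true
[1.1.4.3.1] false OR true = true
[1.1.4.3] NOT true = false
[1.1.4] true AND true AND false = false
[1.1] true AND true AND true AND false = false
[1] NOT false = true
[2] exactly-one(true, false) = true
[root] true AND true = true
Overall: true → qualifies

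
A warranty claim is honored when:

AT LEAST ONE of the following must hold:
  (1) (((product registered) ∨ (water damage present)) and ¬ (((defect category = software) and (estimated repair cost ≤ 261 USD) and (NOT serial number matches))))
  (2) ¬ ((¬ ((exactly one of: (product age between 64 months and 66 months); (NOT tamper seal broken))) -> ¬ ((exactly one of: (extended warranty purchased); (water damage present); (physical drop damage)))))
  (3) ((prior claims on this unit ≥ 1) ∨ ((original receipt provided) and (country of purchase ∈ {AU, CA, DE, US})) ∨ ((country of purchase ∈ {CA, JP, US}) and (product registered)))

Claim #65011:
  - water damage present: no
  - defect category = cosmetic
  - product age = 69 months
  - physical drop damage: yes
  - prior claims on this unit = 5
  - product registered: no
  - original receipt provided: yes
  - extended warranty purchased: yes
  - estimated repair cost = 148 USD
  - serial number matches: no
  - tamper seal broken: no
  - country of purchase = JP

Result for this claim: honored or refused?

Honored

Atomic conditions:
  product registered: no → false
  water damage present: no → false
  defect category = software: cosmetic == software is false
  estimated repair cost ≤ 261 USD: 148 ≤ 261 is true
  NOT serial number matches: no → true
  product age between 64 months and 66 months: 69 in [64, 66] is false
  NOT tamper seal broken: no → true
  extended warranty purchased: yes → true
  physical drop damage: yes → true
  prior claims on this unit ≥ 1: 5 ≥ 1 is true
  original receipt provided: yes → true
  country of purchase ∈ {AU, CA, DE, US}: JP is not in the set → false
  country of purchase ∈ {CA, JP, US}: JP is in the set → true
Combine:
[1.1] false OR false = false
[1.2.1] false AND true AND true = false
[1.2] NOT false = true
[1] false AND true = false
[2.1.1.1] exactly-one(false, true) = true
[2.1.1] NOT true = false
[2.1.2.1] exactly-one(true, false, true) = false
[2.1.2] NOT false = true
[2.1] false → true (antecedent false ⇒ implication holds) = true
[2] NOT true = false
[3.2] true AND false = false
[3.3] true AND false = false
[3] true OR false OR false = true
[root] false OR false OR true = true
Overall: true → honored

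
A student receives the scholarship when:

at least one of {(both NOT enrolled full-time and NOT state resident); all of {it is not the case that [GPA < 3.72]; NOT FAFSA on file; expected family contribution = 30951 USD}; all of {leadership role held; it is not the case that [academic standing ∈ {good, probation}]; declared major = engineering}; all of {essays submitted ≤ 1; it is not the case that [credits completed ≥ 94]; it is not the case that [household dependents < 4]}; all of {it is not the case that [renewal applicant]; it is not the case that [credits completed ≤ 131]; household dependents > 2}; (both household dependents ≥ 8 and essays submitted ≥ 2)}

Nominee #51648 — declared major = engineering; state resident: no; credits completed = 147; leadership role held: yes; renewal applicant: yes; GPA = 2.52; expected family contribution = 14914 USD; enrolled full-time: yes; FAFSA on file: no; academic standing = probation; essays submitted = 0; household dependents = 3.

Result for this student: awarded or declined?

Atomic conditions:
  NOT enrolled full-time: yes → false
  NOT state resident: no → true
  GPA < 3.72: 2.52 < 3.72 is true
  NOT FAFSA on file: no → true
  expected family contribution = 30951 USD: 14914 == 30951 is false
  leadership role held: yes → true
  academic standing ∈ {good, probation}: probation is in the set → true
  declared major = engineering: engineering == engineering is true
  essays submitted ≤ 1: 0 ≤ 1 is true
  credits completed ≥ 94: 147 ≥ 94 is true
  household dependents < 4: 3 < 4 is true
  renewal applicant: yes → true
  credits completed ≤ 131: 147 ≤ 131 is false
  household dependents > 2: 3 > 2 is true
  household dependents ≥ 8: 3 ≥ 8 is false
  essays submitted ≥ 2: 0 ≥ 2 is false
Combine:
[1] false AND true = false
[2.1] NOT true = false
[2] false AND true AND false = false
[3.2] NOT true = false
[3] true AND false AND true = false
[4.2] NOT true = false
[4.3] NOT true = false
[4] true AND false AND false = false
[5.1] NOT true = false
[5.2] NOT false = true
[5] false AND true AND true = false
[6] false AND false = false
[root] false OR false OR false OR false OR false OR false = false
Overall: false → declined

Declined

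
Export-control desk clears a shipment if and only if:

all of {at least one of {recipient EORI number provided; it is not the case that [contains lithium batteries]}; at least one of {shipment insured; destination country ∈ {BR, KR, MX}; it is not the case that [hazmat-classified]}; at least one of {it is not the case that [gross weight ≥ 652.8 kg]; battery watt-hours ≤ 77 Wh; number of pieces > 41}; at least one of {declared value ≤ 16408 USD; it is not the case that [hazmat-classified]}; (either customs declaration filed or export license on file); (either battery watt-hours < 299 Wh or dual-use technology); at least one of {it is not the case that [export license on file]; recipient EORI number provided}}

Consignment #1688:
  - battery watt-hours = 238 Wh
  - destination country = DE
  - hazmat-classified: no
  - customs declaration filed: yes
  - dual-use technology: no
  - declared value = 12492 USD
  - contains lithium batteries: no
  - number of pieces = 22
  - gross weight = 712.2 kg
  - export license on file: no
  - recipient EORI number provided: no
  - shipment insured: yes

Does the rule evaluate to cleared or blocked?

Atomic conditions:
  recipient EORI number provided: no → false
  contains lithium batteries: no → false
  shipment insured: yes → true
  destination country ∈ {BR, KR, MX}: DE is not in the set → false
  hazmat-classified: no → false
  gross weight ≥ 652.8 kg: 712.2 ≥ 652.8 is true
  battery watt-hours ≤ 77 Wh: 238 ≤ 77 is false
  number of pieces > 41: 22 > 41 is false
  declared value ≤ 16408 USD: 12492 ≤ 16408 is true
  customs declaration filed: yes → true
  export license on file: no → false
  battery watt-hours < 299 Wh: 238 < 299 is true
  dual-use technology: no → false
Combine:
[1.2] NOT false = true
[1] false OR true = true
[2.3] NOT false = true
[2] true OR false OR true = true
[3.1] NOT true = false
[3] false OR false OR false = false
[4.2] NOT false = true
[4] true OR true = true
[5] true OR false = true
[6] true OR false = true
[7.1] NOT false = true
[7] true OR false = true
[root] true AND true AND false AND true AND true AND true AND true = false
Overall: false → blocked

Blocked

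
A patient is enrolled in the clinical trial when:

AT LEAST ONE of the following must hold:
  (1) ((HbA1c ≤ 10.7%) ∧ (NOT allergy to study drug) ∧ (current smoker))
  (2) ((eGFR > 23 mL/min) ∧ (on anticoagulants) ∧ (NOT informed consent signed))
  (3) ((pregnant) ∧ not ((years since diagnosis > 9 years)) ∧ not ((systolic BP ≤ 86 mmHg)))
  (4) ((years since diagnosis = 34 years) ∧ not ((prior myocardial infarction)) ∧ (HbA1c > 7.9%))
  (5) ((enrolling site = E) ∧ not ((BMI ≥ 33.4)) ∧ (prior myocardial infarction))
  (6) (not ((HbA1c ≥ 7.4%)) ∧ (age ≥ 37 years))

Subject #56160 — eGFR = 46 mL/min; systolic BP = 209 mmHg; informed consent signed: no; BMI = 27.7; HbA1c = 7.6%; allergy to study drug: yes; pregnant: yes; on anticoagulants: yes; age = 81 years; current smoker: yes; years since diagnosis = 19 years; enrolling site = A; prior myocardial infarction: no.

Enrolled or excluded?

Enrolled

Atomic conditions:
  HbA1c ≤ 10.7%: 7.6 ≤ 10.7 is true
  NOT allergy to study drug: yes → false
  current smoker: yes → true
  eGFR > 23 mL/min: 46 > 23 is true
  on anticoagulants: yes → true
  NOT informed consent signed: no → true
  pregnant: yes → true
  years since diagnosis > 9 years: 19 > 9 is true
  systolic BP ≤ 86 mmHg: 209 ≤ 86 is false
  years since diagnosis = 34 years: 19 == 34 is false
  prior myocardial infarction: no → false
  HbA1c > 7.9%: 7.6 > 7.9 is false
  enrolling site = E: A == E is false
  BMI ≥ 33.4: 27.7 ≥ 33.4 is false
  HbA1c ≥ 7.4%: 7.6 ≥ 7.4 is true
  age ≥ 37 years: 81 ≥ 37 is true
Combine:
[1] true AND false AND true = false
[2] true AND true AND true = true
[3.2] NOT true = false
[3.3] NOT false = true
[3] true AND false AND true = false
[4.2] NOT false = true
[4] false AND true AND false = false
[5.2] NOT false = true
[5] false AND true AND false = false
[6.1] NOT true = false
[6] false AND true = false
[root] false OR true OR false OR false OR false OR false = true
Overall: true → enrolled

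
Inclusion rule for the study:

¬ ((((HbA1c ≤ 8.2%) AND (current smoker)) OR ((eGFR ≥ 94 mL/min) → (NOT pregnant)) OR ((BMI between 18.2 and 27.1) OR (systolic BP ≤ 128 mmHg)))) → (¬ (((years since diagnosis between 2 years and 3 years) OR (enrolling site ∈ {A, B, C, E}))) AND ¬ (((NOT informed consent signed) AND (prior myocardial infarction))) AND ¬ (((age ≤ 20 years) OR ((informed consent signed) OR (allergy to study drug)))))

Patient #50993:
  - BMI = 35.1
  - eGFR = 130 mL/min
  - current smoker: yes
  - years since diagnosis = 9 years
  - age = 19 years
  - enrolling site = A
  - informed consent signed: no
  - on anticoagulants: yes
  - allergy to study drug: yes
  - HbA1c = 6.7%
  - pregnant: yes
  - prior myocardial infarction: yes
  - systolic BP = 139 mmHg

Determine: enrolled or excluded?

Enrolled

Atomic conditions:
  HbA1c ≤ 8.2%: 6.7 ≤ 8.2 is true
  current smoker: yes → true
  eGFR ≥ 94 mL/min: 130 ≥ 94 is true
  NOT pregnant: yes → false
  BMI between 18.2 and 27.1: 35.1 in [18.2, 27.1] is false
  systolic BP ≤ 128 mmHg: 139 ≤ 128 is false
  years since diagnosis between 2 years and 3 years: 9 in [2, 3] is false
  enrolling site ∈ {A, B, C, E}: A is in the set → true
  NOT informed consent signed: no → true
  prior myocardial infarction: yes → true
  age ≤ 20 years: 19 ≤ 20 is true
  informed consent signed: no → false
  allergy to study drug: yes → true
Combine:
[1.1.1] true AND true = true
[1.1.2] true → false = false
[1.1.3] false OR false = false
[1.1] true OR false OR false = true
[1] NOT true = false
[2.1.1] false OR true = true
[2.1] NOT true = false
[2.2.1] true AND true = true
[2.2] NOT true = false
[2.3.1.2] false OR true = true
[2.3.1] true OR true = true
[2.3] NOT true = false
[2] false AND false AND false = false
[root] false → false (antecedent false ⇒ implication holds) = true
Overall: true → enrolled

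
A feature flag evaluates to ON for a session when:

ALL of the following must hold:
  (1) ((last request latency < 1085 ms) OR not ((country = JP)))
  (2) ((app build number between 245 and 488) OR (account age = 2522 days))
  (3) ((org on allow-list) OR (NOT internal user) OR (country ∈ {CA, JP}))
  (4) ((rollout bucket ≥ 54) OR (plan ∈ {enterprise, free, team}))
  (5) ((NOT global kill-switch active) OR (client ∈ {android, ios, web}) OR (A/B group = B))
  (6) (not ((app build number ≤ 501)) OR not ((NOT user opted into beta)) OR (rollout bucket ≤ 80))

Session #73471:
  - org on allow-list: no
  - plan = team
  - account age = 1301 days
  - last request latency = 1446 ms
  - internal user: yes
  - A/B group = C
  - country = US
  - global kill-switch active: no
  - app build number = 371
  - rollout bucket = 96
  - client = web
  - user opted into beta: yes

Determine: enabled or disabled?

Atomic conditions:
  last request latency < 1085 ms: 1446 < 1085 is false
  country = JP: US == JP is false
  app build number between 245 and 488: 371 in [245, 488] is true
  account age = 2522 days: 1301 == 2522 is false
  org on allow-list: no → false
  NOT internal user: yes → false
  country ∈ {CA, JP}: US is not in the set → false
  rollout bucket ≥ 54: 96 ≥ 54 is true
  plan ∈ {enterprise, free, team}: team is in the set → true
  NOT global kill-switch active: no → true
  client ∈ {android, ios, web}: web is in the set → true
  A/B group = B: C == B is false
  app build number ≤ 501: 371 ≤ 501 is true
  NOT user opted into beta: yes → false
  rollout bucket ≤ 80: 96 ≤ 80 is false
Combine:
[1.2] NOT false = true
[1] false OR true = true
[2] true OR false = true
[3] false OR false OR false = false
[4] true OR true = true
[5] true OR true OR false = true
[6.1] NOT true = false
[6.2] NOT false = true
[6] false OR true OR false = true
[root] true AND true AND false AND true AND true AND true = false
Overall: false → disabled

Disabled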